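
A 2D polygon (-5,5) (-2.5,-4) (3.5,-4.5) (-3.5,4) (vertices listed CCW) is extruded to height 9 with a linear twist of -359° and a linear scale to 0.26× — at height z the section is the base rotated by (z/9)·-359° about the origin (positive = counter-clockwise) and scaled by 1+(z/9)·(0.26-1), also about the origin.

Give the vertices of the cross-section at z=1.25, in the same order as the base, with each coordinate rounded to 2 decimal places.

t = z/height = 1.25/9 = 0.138889
s = 1 + (scale-1)·z/height = 1 + (0.26-1)·1.25/9 = 0.897222
θ = twist·z/height = -359°·1.25/9 = -49.8611° = -0.870241 rad
cos θ = 0.644643, sin θ = -0.764484 (intermediates below are computed at full precision and shown rounded to 5 d.p.)
v1: (-5,5) → rotate → (0.59921,7.04563) → ×s → (0.53762,6.32150) → (0.54,6.32)
v2: (-2.5,-4) → rotate → (-4.66954,-0.66736) → ×s → (-4.18962,-0.59877) → (-4.19,-0.60)
v3: (3.5,-4.5) → rotate → (-1.18393,-5.57659) → ×s → (-1.06225,-5.00344) → (-1.06,-5.00)
v4: (-3.5,4) → rotate → (0.80169,5.25426) → ×s → (0.71929,4.71424) → (0.72,4.71)

Cross-section at z=1.25: (0.54,6.32) (-4.19,-0.60) (-1.06,-5.00) (0.72,4.71)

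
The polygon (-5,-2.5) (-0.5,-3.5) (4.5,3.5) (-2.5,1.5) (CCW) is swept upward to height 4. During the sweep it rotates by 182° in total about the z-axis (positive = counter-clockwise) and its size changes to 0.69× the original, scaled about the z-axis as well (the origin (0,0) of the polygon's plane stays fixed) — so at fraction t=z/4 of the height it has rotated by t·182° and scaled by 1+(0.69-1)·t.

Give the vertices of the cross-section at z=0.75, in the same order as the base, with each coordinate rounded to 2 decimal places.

Cross-section at z=0.75: (-2.58,-4.59) (1.46,-2.99) (1.66,5.11) (-2.74,-0.15)

t = z/height = 0.75/4 = 0.1875
s = 1 + (scale-1)·z/height = 1 + (0.69-1)·0.75/4 = 0.941875
θ = twist·z/height = 182°·0.75/4 = 34.1250° = 0.595594 rad
cos θ = 0.827816, sin θ = 0.561000 (intermediates below are computed at full precision and shown rounded to 5 d.p.)
v1: (-5,-2.5) → rotate → (-2.73658,-4.87454) → ×s → (-2.57751,-4.59121) → (-2.58,-4.59)
v2: (-0.5,-3.5) → rotate → (1.54959,-3.17785) → ×s → (1.45952,-2.99314) → (1.46,-2.99)
v3: (4.5,3.5) → rotate → (1.76167,5.42186) → ×s → (1.65927,5.10671) → (1.66,5.11)
v4: (-2.5,1.5) → rotate → (-2.91104,-0.16078) → ×s → (-2.74184,-0.15143) → (-2.74,-0.15)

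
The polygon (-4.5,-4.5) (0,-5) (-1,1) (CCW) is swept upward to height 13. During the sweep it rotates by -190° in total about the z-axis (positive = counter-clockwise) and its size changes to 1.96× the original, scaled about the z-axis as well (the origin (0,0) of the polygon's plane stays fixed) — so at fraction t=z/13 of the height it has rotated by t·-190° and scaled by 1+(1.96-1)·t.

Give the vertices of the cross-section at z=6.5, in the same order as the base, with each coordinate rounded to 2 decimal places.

Cross-section at z=6.5: (-6.05,7.22) (-7.37,0.64) (1.60,1.35)

t = z/height = 6.5/13 = 0.5
s = 1 + (scale-1)·z/height = 1 + (1.96-1)·6.5/13 = 1.480000
θ = twist·z/height = -190°·6.5/13 = -95.0000° = -1.658063 rad
cos θ = -0.087156, sin θ = -0.996195 (intermediates below are computed at full precision and shown rounded to 5 d.p.)
v1: (-4.5,-4.5) → rotate → (-4.09068,4.87508) → ×s → (-6.05420,7.21511) → (-6.05,7.22)
v2: (0,-5) → rotate → (-4.98097,0.43578) → ×s → (-7.37184,0.64495) → (-7.37,0.64)
v3: (-1,1) → rotate → (1.08335,0.90904) → ×s → (1.60336,1.34538) → (1.60,1.35)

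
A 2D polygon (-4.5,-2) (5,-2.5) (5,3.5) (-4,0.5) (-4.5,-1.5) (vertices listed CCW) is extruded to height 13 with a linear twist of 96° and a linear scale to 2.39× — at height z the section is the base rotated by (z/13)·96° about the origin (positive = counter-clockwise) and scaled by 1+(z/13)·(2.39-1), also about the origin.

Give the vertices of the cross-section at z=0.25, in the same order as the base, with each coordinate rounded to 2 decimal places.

Cross-section at z=0.25: (-4.55,-2.20) (5.21,-2.40) (5.02,3.76) (-4.12,0.38) (-4.57,-1.69)

t = z/height = 0.25/13 = 0.0192308
s = 1 + (scale-1)·z/height = 1 + (2.39-1)·0.25/13 = 1.026731
θ = twist·z/height = 96°·0.25/13 = 1.8462° = 0.032221 rad
cos θ = 0.999481, sin θ = 0.032216 (intermediates below are computed at full precision and shown rounded to 5 d.p.)
v1: (-4.5,-2) → rotate → (-4.43323,-2.14393) → ×s → (-4.55174,-2.20124) → (-4.55,-2.20)
v2: (5,-2.5) → rotate → (5.07794,-2.33762) → ×s → (5.21368,-2.40011) → (5.21,-2.40)
v3: (5,3.5) → rotate → (4.88465,3.65926) → ×s → (5.01522,3.75708) → (5.02,3.76)
v4: (-4,0.5) → rotate → (-4.01403,0.37088) → ×s → (-4.12133,0.38079) → (-4.12,0.38)
v5: (-4.5,-1.5) → rotate → (-4.44934,-1.64419) → ×s → (-4.56827,-1.68814) → (-4.57,-1.69)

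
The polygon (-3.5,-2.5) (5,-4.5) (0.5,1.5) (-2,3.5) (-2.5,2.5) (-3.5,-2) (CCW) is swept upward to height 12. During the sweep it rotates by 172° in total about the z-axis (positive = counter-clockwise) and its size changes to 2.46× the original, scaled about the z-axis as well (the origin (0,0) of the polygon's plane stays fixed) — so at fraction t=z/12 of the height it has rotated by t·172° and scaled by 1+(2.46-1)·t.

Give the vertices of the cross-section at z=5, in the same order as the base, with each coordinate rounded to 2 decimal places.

Cross-section at z=5: (2.05,-6.61) (9.40,5.36) (-2.04,1.52) (-6.36,-1.28) (-5.08,-2.55) (1.28,-6.36)

t = z/height = 5/12 = 0.416667
s = 1 + (scale-1)·z/height = 1 + (2.46-1)·5/12 = 1.608333
θ = twist·z/height = 172°·5/12 = 71.6667° = 1.250819 rad
cos θ = 0.314545, sin θ = 0.949243 (intermediates below are computed at full precision and shown rounded to 5 d.p.)
v1: (-3.5,-2.5) → rotate → (1.27220,-4.10871) → ×s → (2.04612,-6.60818) → (2.05,-6.61)
v2: (5,-4.5) → rotate → (5.84432,3.33076) → ×s → (9.39961,5.35698) → (9.40,5.36)
v3: (0.5,1.5) → rotate → (-1.26659,0.94644) → ×s → (-2.03710,1.52219) → (-2.04,1.52)
v4: (-2,3.5) → rotate → (-3.95144,-0.79758) → ×s → (-6.35523,-1.28277) → (-6.36,-1.28)
v5: (-2.5,2.5) → rotate → (-3.15947,-1.58674) → ×s → (-5.08148,-2.55201) → (-5.08,-2.55)
v6: (-3.5,-2) → rotate → (0.79758,-3.95144) → ×s → (1.28277,-6.35523) → (1.28,-6.36)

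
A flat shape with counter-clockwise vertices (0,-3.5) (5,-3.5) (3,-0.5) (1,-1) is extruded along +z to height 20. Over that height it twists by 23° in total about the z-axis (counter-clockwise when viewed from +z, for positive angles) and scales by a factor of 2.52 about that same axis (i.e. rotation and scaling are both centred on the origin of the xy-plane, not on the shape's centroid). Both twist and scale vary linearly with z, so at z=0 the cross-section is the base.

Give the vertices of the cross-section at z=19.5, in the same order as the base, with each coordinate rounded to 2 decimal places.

t = z/height = 19.5/20 = 0.975
s = 1 + (scale-1)·z/height = 1 + (2.52-1)·19.5/20 = 2.482000
θ = twist·z/height = 23°·19.5/20 = 22.4250° = 0.391390 rad
cos θ = 0.924380, sin θ = 0.381474 (intermediates below are computed at full precision and shown rounded to 5 d.p.)
v1: (0,-3.5) → rotate → (1.33516,-3.23533) → ×s → (3.31386,-8.03009) → (3.31,-8.03)
v2: (5,-3.5) → rotate → (5.95706,-1.32796) → ×s → (14.78541,-3.29600) → (14.79,-3.30)
v3: (3,-0.5) → rotate → (2.96388,0.68223) → ×s → (7.35634,1.69330) → (7.36,1.69)
v4: (1,-1) → rotate → (1.30585,-0.54291) → ×s → (3.24113,-1.34749) → (3.24,-1.35)

Cross-section at z=19.5: (3.31,-8.03) (14.79,-3.30) (7.36,1.69) (3.24,-1.35)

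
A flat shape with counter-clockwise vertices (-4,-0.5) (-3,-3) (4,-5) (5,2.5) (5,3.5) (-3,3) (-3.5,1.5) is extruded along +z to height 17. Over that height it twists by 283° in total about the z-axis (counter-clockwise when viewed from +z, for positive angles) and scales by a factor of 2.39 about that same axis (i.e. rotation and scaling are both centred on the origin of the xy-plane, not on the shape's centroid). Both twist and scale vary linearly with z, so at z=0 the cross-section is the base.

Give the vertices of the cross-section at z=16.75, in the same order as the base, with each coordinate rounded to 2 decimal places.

t = z/height = 16.75/17 = 0.985294
s = 1 + (scale-1)·z/height = 1 + (2.39-1)·16.75/17 = 2.369559
θ = twist·z/height = 283°·16.75/17 = 278.8382° = 4.866645 rad
cos θ = 0.153645, sin θ = -0.988126 (intermediates below are computed at full precision and shown rounded to 5 d.p.)
v1: (-4,-0.5) → rotate → (-1.10864,3.87568) → ×s → (-2.62700,9.18366) → (-2.63,9.18)
v2: (-3,-3) → rotate → (-3.42531,2.50344) → ×s → (-8.11648,5.93205) → (-8.12,5.93)
v3: (4,-5) → rotate → (-4.32605,-4.72073) → ×s → (-10.25083,-11.18605) → (-10.25,-11.19)
v4: (5,2.5) → rotate → (3.23854,-4.55652) → ×s → (7.67391,-10.79694) → (7.67,-10.80)
v5: (5,3.5) → rotate → (4.22667,-4.40287) → ×s → (10.01534,-10.43286) → (10.02,-10.43)
v6: (-3,3) → rotate → (2.50344,3.42531) → ×s → (5.93205,8.11648) → (5.93,8.12)
v7: (-3.5,1.5) → rotate → (0.94443,3.68891) → ×s → (2.23788,8.74109) → (2.24,8.74)

Cross-section at z=16.75: (-2.63,9.18) (-8.12,5.93) (-10.25,-11.19) (7.67,-10.80) (10.02,-10.43) (5.93,8.12) (2.24,8.74)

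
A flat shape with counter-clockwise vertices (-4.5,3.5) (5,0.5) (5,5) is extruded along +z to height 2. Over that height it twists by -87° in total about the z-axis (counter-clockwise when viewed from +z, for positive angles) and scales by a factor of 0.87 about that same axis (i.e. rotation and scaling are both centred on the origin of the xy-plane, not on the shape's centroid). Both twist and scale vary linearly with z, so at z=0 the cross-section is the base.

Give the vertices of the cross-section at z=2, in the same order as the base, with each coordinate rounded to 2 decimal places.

t = z/height = 2/2 = 1
s = 1 + (scale-1)·z/height = 1 + (0.87-1)·2/2 = 0.870000
θ = twist·z/height = -87°·2/2 = -87.0000° = -1.518436 rad
cos θ = 0.052336, sin θ = -0.998630 (intermediates below are computed at full precision and shown rounded to 5 d.p.)
v1: (-4.5,3.5) → rotate → (3.25969,4.67701) → ×s → (2.83593,4.06900) → (2.84,4.07)
v2: (5,0.5) → rotate → (0.76099,-4.96698) → ×s → (0.66207,-4.32127) → (0.66,-4.32)
v3: (5,5) → rotate → (5.25483,-4.73147) → ×s → (4.57170,-4.11638) → (4.57,-4.12)

Cross-section at z=2: (2.84,4.07) (0.66,-4.32) (4.57,-4.12)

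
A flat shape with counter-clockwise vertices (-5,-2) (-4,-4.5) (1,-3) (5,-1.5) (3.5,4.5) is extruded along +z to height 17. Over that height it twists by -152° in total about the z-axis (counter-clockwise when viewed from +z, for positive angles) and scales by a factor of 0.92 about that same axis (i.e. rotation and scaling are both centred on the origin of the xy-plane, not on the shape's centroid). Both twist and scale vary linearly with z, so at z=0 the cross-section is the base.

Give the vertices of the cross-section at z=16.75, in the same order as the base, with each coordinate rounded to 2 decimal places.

Cross-section at z=16.75: (3.05,3.91) (1.10,5.44) (-2.19,1.92) (-4.68,-1.13) (-0.70,-5.20)

t = z/height = 16.75/17 = 0.985294
s = 1 + (scale-1)·z/height = 1 + (0.92-1)·16.75/17 = 0.921176
θ = twist·z/height = -152°·16.75/17 = -149.7647° = -2.613887 rad
cos θ = -0.863965, sin θ = -0.503552 (intermediates below are computed at full precision and shown rounded to 5 d.p.)
v1: (-5,-2) → rotate → (3.31272,4.24569) → ×s → (3.05160,3.91103) → (3.05,3.91)
v2: (-4,-4.5) → rotate → (1.18987,5.90205) → ×s → (1.09608,5.43683) → (1.10,5.44)
v3: (1,-3) → rotate → (-2.37462,2.08834) → ×s → (-2.18745,1.92373) → (-2.19,1.92)
v4: (5,-1.5) → rotate → (-5.07515,-1.22181) → ×s → (-4.67511,-1.12551) → (-4.68,-1.13)
v5: (3.5,4.5) → rotate → (-0.75789,-5.65027) → ×s → (-0.69815,-5.20490) → (-0.70,-5.20)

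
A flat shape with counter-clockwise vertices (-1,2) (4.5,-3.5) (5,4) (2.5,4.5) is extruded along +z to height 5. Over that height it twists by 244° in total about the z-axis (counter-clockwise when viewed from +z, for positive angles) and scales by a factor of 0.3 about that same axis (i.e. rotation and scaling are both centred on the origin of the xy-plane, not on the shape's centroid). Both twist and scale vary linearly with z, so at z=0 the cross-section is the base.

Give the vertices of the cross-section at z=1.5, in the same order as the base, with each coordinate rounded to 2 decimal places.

t = z/height = 1.5/5 = 0.3
s = 1 + (scale-1)·z/height = 1 + (0.3-1)·1.5/5 = 0.790000
θ = twist·z/height = 244°·1.5/5 = 73.2000° = 1.277581 rad
cos θ = 0.289032, sin θ = 0.957319 (intermediates below are computed at full precision and shown rounded to 5 d.p.)
v1: (-1,2) → rotate → (-2.20367,-0.37926) → ×s → (-1.74090,-0.29961) → (-1.74,-0.30)
v2: (4.5,-3.5) → rotate → (4.65126,3.29633) → ×s → (3.67450,2.60410) → (3.67,2.60)
v3: (5,4) → rotate → (-2.38412,5.94272) → ×s → (-1.88345,4.69475) → (-1.88,4.69)
v4: (2.5,4.5) → rotate → (-3.58536,3.69394) → ×s → (-2.83243,2.91821) → (-2.83,2.92)

Cross-section at z=1.5: (-1.74,-0.30) (3.67,2.60) (-1.88,4.69) (-2.83,2.92)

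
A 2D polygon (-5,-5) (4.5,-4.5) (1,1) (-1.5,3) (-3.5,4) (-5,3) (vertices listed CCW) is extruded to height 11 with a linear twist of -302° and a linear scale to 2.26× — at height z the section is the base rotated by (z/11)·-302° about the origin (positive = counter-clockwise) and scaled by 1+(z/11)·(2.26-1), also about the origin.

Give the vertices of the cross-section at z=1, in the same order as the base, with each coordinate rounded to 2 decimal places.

Cross-section at z=1: (-7.51,-2.38) (2.14,-6.76) (1.50,0.48) (0.06,3.74) (-1.41,5.75) (-3.40,5.54)

t = z/height = 1/11 = 0.0909091
s = 1 + (scale-1)·z/height = 1 + (2.26-1)·1/11 = 1.114545
θ = twist·z/height = -302°·1/11 = -27.4545° = -0.479172 rad
cos θ = 0.887377, sin θ = -0.461045 (intermediates below are computed at full precision and shown rounded to 5 d.p.)
v1: (-5,-5) → rotate → (-6.74211,-2.13166) → ×s → (-7.51439,-2.37583) → (-7.51,-2.38)
v2: (4.5,-4.5) → rotate → (1.91849,-6.06790) → ×s → (2.13825,-6.76295) → (2.14,-6.76)
v3: (1,1) → rotate → (1.34842,0.42633) → ×s → (1.50288,0.47517) → (1.50,0.48)
v4: (-1.5,3) → rotate → (0.05207,3.35370) → ×s → (0.05803,3.73785) → (0.06,3.74)
v5: (-3.5,4) → rotate → (-1.26164,5.16316) → ×s → (-1.40616,5.75458) → (-1.41,5.75)
v6: (-5,3) → rotate → (-3.05375,4.96735) → ×s → (-3.40354,5.53634) → (-3.40,5.54)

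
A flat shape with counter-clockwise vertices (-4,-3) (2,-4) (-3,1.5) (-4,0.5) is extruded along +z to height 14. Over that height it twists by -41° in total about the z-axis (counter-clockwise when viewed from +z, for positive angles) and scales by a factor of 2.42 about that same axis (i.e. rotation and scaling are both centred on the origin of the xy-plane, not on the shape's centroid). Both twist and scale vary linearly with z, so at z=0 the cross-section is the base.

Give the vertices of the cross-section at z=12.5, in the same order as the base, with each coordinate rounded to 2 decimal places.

Cross-section at z=12.5: (-11.34,-0.05) (-1.77,-9.99) (-3.43,6.79) (-6.61,6.32)

t = z/height = 12.5/14 = 0.892857
s = 1 + (scale-1)·z/height = 1 + (2.42-1)·12.5/14 = 2.267857
θ = twist·z/height = -41°·12.5/14 = -36.6071° = -0.638915 rad
cos θ = 0.802743, sin θ = -0.596325 (intermediates below are computed at full precision and shown rounded to 5 d.p.)
v1: (-4,-3) → rotate → (-4.99995,-0.02293) → ×s → (-11.33917,-0.05200) → (-11.34,-0.05)
v2: (2,-4) → rotate → (-0.77981,-4.40362) → ×s → (-1.76851,-9.98679) → (-1.77,-9.99)
v3: (-3,1.5) → rotate → (-1.51374,2.99309) → ×s → (-3.43295,6.78790) → (-3.43,6.79)
v4: (-4,0.5) → rotate → (-2.91281,2.78667) → ×s → (-6.60584,6.31977) → (-6.61,6.32)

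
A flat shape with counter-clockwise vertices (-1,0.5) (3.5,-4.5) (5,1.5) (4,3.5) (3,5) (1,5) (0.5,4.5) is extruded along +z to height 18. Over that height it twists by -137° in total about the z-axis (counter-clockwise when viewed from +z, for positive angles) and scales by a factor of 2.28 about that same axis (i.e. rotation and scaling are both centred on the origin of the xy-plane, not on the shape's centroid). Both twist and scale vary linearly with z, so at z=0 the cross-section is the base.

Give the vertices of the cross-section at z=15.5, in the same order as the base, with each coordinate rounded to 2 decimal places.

Cross-section at z=15.5: (1.91,1.36) (-11.81,-2.06) (-2.15,-10.76) (2.55,-10.88) (6.33,-10.50) (8.30,-6.79) (7.86,-5.37)

t = z/height = 15.5/18 = 0.861111
s = 1 + (scale-1)·z/height = 1 + (2.28-1)·15.5/18 = 2.102222
θ = twist·z/height = -137°·15.5/18 = -117.9722° = -2.059004 rad
cos θ = -0.469043, sin θ = -0.883175 (intermediates below are computed at full precision and shown rounded to 5 d.p.)
v1: (-1,0.5) → rotate → (0.91063,0.64865) → ×s → (1.91435,1.36361) → (1.91,1.36)
v2: (3.5,-4.5) → rotate → (-5.61594,-0.98042) → ×s → (-11.80595,-2.06106) → (-11.81,-2.06)
v3: (5,1.5) → rotate → (-1.02045,-5.11944) → ×s → (-2.14522,-10.76220) → (-2.15,-10.76)
v4: (4,3.5) → rotate → (1.21494,-5.17435) → ×s → (2.55407,-10.87764) → (2.55,-10.88)
v5: (3,5) → rotate → (3.00875,-4.99474) → ×s → (6.32505,-10.50006) → (6.33,-10.50)
v6: (1,5) → rotate → (3.94683,-3.22839) → ×s → (8.29712,-6.78680) → (8.30,-6.79)
v7: (0.5,4.5) → rotate → (3.73977,-2.55228) → ×s → (7.86182,-5.36547) → (7.86,-5.37)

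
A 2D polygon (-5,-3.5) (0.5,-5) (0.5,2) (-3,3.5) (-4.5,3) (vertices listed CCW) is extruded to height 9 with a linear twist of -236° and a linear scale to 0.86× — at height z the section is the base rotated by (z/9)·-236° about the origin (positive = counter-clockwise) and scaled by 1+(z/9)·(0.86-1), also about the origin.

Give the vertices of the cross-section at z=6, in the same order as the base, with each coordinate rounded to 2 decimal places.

Cross-section at z=6: (2.96,4.68) (-2.17,4.01) (0.28,-1.85) (3.73,-1.88) (4.81,-0.94)

t = z/height = 6/9 = 0.666667
s = 1 + (scale-1)·z/height = 1 + (0.86-1)·6/9 = 0.906667
θ = twist·z/height = -236°·6/9 = -157.3333° = -2.745985 rad
cos θ = -0.922762, sin θ = -0.385369 (intermediates below are computed at full precision and shown rounded to 5 d.p.)
v1: (-5,-3.5) → rotate → (3.26502,5.15651) → ×s → (2.96028,4.67524) → (2.96,4.68)
v2: (0.5,-5) → rotate → (-2.38823,4.42113) → ×s → (-2.16533,4.00849) → (-2.17,4.01)
v3: (0.5,2) → rotate → (0.30936,-2.03821) → ×s → (0.28048,-1.84798) → (0.28,-1.85)
v4: (-3,3.5) → rotate → (4.11708,-2.07356) → ×s → (3.73282,-1.88003) → (3.73,-1.88)
v5: (-4.5,3) → rotate → (5.30854,-1.03413) → ×s → (4.81308,-0.93761) → (4.81,-0.94)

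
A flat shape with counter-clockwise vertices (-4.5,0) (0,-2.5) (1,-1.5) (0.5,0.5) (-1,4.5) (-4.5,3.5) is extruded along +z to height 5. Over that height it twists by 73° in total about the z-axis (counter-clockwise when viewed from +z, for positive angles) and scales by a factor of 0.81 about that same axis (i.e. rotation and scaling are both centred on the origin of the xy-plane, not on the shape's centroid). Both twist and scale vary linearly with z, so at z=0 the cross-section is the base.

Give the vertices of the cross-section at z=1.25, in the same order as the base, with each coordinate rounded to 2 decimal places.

Cross-section at z=1.25: (-4.07,-1.34) (0.75,-2.26) (1.35,-1.06) (0.30,0.60) (-2.25,3.77) (-5.11,1.82)

t = z/height = 1.25/5 = 0.25
s = 1 + (scale-1)·z/height = 1 + (0.81-1)·1.25/5 = 0.952500
θ = twist·z/height = 73°·1.25/5 = 18.2500° = 0.318523 rad
cos θ = 0.949699, sin θ = 0.313164 (intermediates below are computed at full precision and shown rounded to 5 d.p.)
v1: (-4.5,0) → rotate → (-4.27365,-1.40924) → ×s → (-4.07065,-1.34230) → (-4.07,-1.34)
v2: (0,-2.5) → rotate → (0.78291,-2.37425) → ×s → (0.74572,-2.26147) → (0.75,-2.26)
v3: (1,-1.5) → rotate → (1.41944,-1.11138) → ×s → (1.35202,-1.05859) → (1.35,-1.06)
v4: (0.5,0.5) → rotate → (0.31827,0.63143) → ×s → (0.30315,0.60144) → (0.30,0.60)
v5: (-1,4.5) → rotate → (-2.35894,3.96048) → ×s → (-2.24689,3.77236) → (-2.25,3.77)
v6: (-4.5,3.5) → rotate → (-5.36972,1.91471) → ×s → (-5.11466,1.82376) → (-5.11,1.82)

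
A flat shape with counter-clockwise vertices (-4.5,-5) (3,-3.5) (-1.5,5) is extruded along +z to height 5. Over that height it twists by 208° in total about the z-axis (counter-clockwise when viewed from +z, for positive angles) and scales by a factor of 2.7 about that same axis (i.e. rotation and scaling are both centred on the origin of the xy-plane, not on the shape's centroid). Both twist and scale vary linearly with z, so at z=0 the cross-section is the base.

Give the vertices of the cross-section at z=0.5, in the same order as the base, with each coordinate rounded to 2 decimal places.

Cross-section at z=0.5: (-2.84,-7.34) (4.74,-2.58) (-3.72,4.85)

t = z/height = 0.5/5 = 0.1
s = 1 + (scale-1)·z/height = 1 + (2.7-1)·0.5/5 = 1.170000
θ = twist·z/height = 208°·0.5/5 = 20.8000° = 0.363028 rad
cos θ = 0.934826, sin θ = 0.355107 (intermediates below are computed at full precision and shown rounded to 5 d.p.)
v1: (-4.5,-5) → rotate → (-2.43118,-6.27211) → ×s → (-2.84448,-7.33837) → (-2.84,-7.34)
v2: (3,-3.5) → rotate → (4.04735,-2.20657) → ×s → (4.73540,-2.58169) → (4.74,-2.58)
v3: (-1.5,5) → rotate → (-3.17777,4.14147) → ×s → (-3.71799,4.84552) → (-3.72,4.85)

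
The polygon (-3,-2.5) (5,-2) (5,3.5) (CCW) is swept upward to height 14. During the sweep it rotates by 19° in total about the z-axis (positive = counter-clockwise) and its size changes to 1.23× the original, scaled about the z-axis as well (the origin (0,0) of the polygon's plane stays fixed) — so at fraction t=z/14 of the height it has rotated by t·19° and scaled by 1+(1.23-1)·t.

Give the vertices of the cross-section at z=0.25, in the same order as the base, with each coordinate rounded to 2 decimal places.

t = z/height = 0.25/14 = 0.0178571
s = 1 + (scale-1)·z/height = 1 + (1.23-1)·0.25/14 = 1.004107
θ = twist·z/height = 19°·0.25/14 = 0.3393° = 0.005922 rad
cos θ = 0.999982, sin θ = 0.005922 (intermediates below are computed at full precision and shown rounded to 5 d.p.)
v1: (-3,-2.5) → rotate → (-2.98514,-2.51772) → ×s → (-2.99740,-2.52806) → (-3.00,-2.53)
v2: (5,-2) → rotate → (5.01176,-1.97036) → ×s → (5.03234,-1.97845) → (5.03,-1.98)
v3: (5,3.5) → rotate → (4.97919,3.52955) → ×s → (4.99964,3.54404) → (5.00,3.54)

Cross-section at z=0.25: (-3.00,-2.53) (5.03,-1.98) (5.00,3.54)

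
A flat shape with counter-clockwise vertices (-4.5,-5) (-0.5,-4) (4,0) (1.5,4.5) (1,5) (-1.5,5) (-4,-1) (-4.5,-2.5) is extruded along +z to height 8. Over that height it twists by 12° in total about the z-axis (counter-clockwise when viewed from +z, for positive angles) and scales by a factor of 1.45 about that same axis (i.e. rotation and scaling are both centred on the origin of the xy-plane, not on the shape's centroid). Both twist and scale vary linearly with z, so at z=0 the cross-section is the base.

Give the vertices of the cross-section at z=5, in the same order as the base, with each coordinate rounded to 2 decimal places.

t = z/height = 5/8 = 0.625
s = 1 + (scale-1)·z/height = 1 + (1.45-1)·5/8 = 1.281250
θ = twist·z/height = 12°·5/8 = 7.5000° = 0.130900 rad
cos θ = 0.991445, sin θ = 0.130526 (intermediates below are computed at full precision and shown rounded to 5 d.p.)
v1: (-4.5,-5) → rotate → (-3.80887,-5.54459) → ×s → (-4.88012,-7.10401) → (-4.88,-7.10)
v2: (-0.5,-4) → rotate → (0.02638,-4.03104) → ×s → (0.03380,-5.16477) → (0.03,-5.16)
v3: (4,0) → rotate → (3.96578,0.52210) → ×s → (5.08115,0.66895) → (5.08,0.67)
v4: (1.5,4.5) → rotate → (0.89980,4.65729) → ×s → (1.15287,5.96715) → (1.15,5.97)
v5: (1,5) → rotate → (0.33881,5.08775) → ×s → (0.43411,6.51868) → (0.43,6.52)
v6: (-1.5,5) → rotate → (-2.13980,4.76144) → ×s → (-2.74162,6.10059) → (-2.74,6.10)
v7: (-4,-1) → rotate → (-3.83525,-1.51355) → ×s → (-4.91392,-1.93924) → (-4.91,-1.94)
v8: (-4.5,-2.5) → rotate → (-4.13519,-3.06598) → ×s → (-5.29821,-3.92829) → (-5.30,-3.93)

Cross-section at z=5: (-4.88,-7.10) (0.03,-5.16) (5.08,0.67) (1.15,5.97) (0.43,6.52) (-2.74,6.10) (-4.91,-1.94) (-5.30,-3.93)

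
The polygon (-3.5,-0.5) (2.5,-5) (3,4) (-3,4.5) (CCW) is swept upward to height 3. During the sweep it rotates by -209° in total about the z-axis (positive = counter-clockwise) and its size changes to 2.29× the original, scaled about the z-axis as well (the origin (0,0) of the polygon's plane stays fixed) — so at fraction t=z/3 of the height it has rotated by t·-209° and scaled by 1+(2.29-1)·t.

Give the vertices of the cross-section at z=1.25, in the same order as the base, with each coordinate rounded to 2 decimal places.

t = z/height = 1.25/3 = 0.416667
s = 1 + (scale-1)·z/height = 1 + (2.29-1)·1.25/3 = 1.537500
θ = twist·z/height = -209°·1.25/3 = -87.0833° = -1.519891 rad
cos θ = 0.050883, sin θ = -0.998705 (intermediates below are computed at full precision and shown rounded to 5 d.p.)
v1: (-3.5,-0.5) → rotate → (-0.67744,3.47002) → ×s → (-1.04157,5.33516) → (-1.04,5.34)
v2: (2.5,-5) → rotate → (-4.86631,-2.75118) → ×s → (-7.48196,-4.22994) → (-7.48,-4.23)
v3: (3,4) → rotate → (4.14747,-2.79258) → ×s → (6.37673,-4.29359) → (6.38,-4.29)
v4: (-3,4.5) → rotate → (4.34152,3.22509) → ×s → (6.67509,4.95857) → (6.68,4.96)

Cross-section at z=1.25: (-1.04,5.34) (-7.48,-4.23) (6.38,-4.29) (6.68,4.96)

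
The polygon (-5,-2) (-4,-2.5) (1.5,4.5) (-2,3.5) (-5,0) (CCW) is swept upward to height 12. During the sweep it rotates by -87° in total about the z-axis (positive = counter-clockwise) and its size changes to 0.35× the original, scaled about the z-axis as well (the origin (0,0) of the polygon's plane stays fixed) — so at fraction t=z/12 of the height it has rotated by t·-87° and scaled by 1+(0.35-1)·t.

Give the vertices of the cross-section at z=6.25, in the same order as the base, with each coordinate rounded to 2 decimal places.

t = z/height = 6.25/12 = 0.520833
s = 1 + (scale-1)·z/height = 1 + (0.35-1)·6.25/12 = 0.661458
θ = twist·z/height = -87°·6.25/12 = -45.3125° = -0.790852 rad
cos θ = 0.703240, sin θ = -0.710953 (intermediates below are computed at full precision and shown rounded to 5 d.p.)
v1: (-5,-2) → rotate → (-4.93810,2.14829) → ×s → (-3.26635,1.42100) → (-3.27,1.42)
v2: (-4,-2.5) → rotate → (-4.59034,1.08571) → ×s → (-3.03632,0.71815) → (-3.04,0.72)
v3: (1.5,4.5) → rotate → (4.25415,2.09815) → ×s → (2.81394,1.38784) → (2.81,1.39)
v4: (-2,3.5) → rotate → (1.08186,3.88324) → ×s → (0.71560,2.56860) → (0.72,2.57)
v5: (-5,0) → rotate → (-3.51620,3.55476) → ×s → (-2.32582,2.35133) → (-2.33,2.35)

Cross-section at z=6.25: (-3.27,1.42) (-3.04,0.72) (2.81,1.39) (0.72,2.57) (-2.33,2.35)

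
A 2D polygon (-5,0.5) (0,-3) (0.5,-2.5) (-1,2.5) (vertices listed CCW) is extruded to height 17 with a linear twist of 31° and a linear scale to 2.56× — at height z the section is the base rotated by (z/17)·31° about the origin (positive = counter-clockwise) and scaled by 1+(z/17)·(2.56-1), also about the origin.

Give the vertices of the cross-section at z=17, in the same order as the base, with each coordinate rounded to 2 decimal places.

t = z/height = 17/17 = 1
s = 1 + (scale-1)·z/height = 1 + (2.56-1)·17/17 = 2.560000
θ = twist·z/height = 31°·17/17 = 31.0000° = 0.541052 rad
cos θ = 0.857167, sin θ = 0.515038 (intermediates below are computed at full precision and shown rounded to 5 d.p.)
v1: (-5,0.5) → rotate → (-4.54336,-2.14661) → ×s → (-11.63099,-5.49531) → (-11.63,-5.50)
v2: (0,-3) → rotate → (1.54511,-2.57150) → ×s → (3.95549,-6.58304) → (3.96,-6.58)
v3: (0.5,-2.5) → rotate → (1.71618,-1.88540) → ×s → (4.39342,-4.82662) → (4.39,-4.83)
v4: (-1,2.5) → rotate → (-2.14476,1.62788) → ×s → (-5.49059,4.16737) → (-5.49,4.17)

Cross-section at z=17: (-11.63,-5.50) (3.96,-6.58) (4.39,-4.83) (-5.49,4.17)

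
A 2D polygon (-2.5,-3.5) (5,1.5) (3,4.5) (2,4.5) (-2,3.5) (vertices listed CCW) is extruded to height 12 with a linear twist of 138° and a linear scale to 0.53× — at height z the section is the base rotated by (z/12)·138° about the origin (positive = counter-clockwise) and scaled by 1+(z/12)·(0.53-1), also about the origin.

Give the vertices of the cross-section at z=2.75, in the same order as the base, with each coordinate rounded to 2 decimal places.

Cross-section at z=2.75: (-0.26,-3.83) (3.10,3.48) (0.17,4.82) (-0.59,4.35) (-3.16,1.72)

t = z/height = 2.75/12 = 0.229167
s = 1 + (scale-1)·z/height = 1 + (0.53-1)·2.75/12 = 0.892292
θ = twist·z/height = 138°·2.75/12 = 31.6250° = 0.551960 rad
cos θ = 0.851498, sin θ = 0.524357 (intermediates below are computed at full precision and shown rounded to 5 d.p.)
v1: (-2.5,-3.5) → rotate → (-0.29349,-4.29114) → ×s → (-0.26188,-3.82895) → (-0.26,-3.83)
v2: (5,1.5) → rotate → (3.47095,3.89903) → ×s → (3.09710,3.47908) → (3.10,3.48)
v3: (3,4.5) → rotate → (0.19489,5.40481) → ×s → (0.17390,4.82267) → (0.17,4.82)
v4: (2,4.5) → rotate → (-0.65661,4.88046) → ×s → (-0.58589,4.35479) → (-0.59,4.35)
v5: (-2,3.5) → rotate → (-3.53825,1.93153) → ×s → (-3.15715,1.72349) → (-3.16,1.72)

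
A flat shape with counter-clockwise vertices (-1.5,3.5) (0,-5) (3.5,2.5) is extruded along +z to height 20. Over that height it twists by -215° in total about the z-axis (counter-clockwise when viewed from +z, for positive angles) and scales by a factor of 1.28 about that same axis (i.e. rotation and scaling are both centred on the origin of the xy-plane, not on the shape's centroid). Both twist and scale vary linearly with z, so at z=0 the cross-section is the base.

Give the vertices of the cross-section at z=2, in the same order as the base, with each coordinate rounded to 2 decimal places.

t = z/height = 2/20 = 0.1
s = 1 + (scale-1)·z/height = 1 + (1.28-1)·2/20 = 1.028000
θ = twist·z/height = -215°·2/20 = -21.5000° = -0.375246 rad
cos θ = 0.930418, sin θ = -0.366501 (intermediates below are computed at full precision and shown rounded to 5 d.p.)
v1: (-1.5,3.5) → rotate → (-0.11287,3.80621) → ×s → (-0.11603,3.91279) → (-0.12,3.91)
v2: (0,-5) → rotate → (-1.83251,-4.65209) → ×s → (-1.88382,-4.78235) → (-1.88,-4.78)
v3: (3.5,2.5) → rotate → (4.17271,1.04329) → ×s → (4.28955,1.07250) → (4.29,1.07)

Cross-section at z=2: (-0.12,3.91) (-1.88,-4.78) (4.29,1.07)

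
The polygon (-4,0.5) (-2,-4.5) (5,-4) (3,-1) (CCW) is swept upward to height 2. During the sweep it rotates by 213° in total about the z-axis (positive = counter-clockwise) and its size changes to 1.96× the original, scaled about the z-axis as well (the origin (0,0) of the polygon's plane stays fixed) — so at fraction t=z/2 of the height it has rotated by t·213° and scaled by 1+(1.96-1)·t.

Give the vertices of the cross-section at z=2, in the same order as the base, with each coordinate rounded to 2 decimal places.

Cross-section at z=2: (7.11,3.45) (-1.52,9.53) (-12.49,1.24) (-6.00,-1.56)

t = z/height = 2/2 = 1
s = 1 + (scale-1)·z/height = 1 + (1.96-1)·2/2 = 1.960000
θ = twist·z/height = 213°·2/2 = 213.0000° = 3.717551 rad
cos θ = -0.838671, sin θ = -0.544639 (intermediates below are computed at full precision and shown rounded to 5 d.p.)
v1: (-4,0.5) → rotate → (3.62700,1.75922) → ×s → (7.10892,3.44807) → (7.11,3.45)
v2: (-2,-4.5) → rotate → (-0.77353,4.86330) → ×s → (-1.51613,9.53206) → (-1.52,9.53)
v3: (5,-4) → rotate → (-6.37191,0.63149) → ×s → (-12.48894,1.23771) → (-12.49,1.24)
v4: (3,-1) → rotate → (-3.06065,-0.79525) → ×s → (-5.99888,-1.55868) → (-6.00,-1.56)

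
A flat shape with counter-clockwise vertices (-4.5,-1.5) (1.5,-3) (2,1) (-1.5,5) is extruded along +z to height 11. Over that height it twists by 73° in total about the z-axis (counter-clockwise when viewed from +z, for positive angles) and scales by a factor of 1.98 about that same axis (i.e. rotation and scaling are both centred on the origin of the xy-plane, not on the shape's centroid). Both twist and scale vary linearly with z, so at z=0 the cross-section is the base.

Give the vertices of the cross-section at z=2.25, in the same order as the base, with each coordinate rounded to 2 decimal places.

t = z/height = 2.25/11 = 0.204545
s = 1 + (scale-1)·z/height = 1 + (1.98-1)·2.25/11 = 1.200455
θ = twist·z/height = 73°·2.25/11 = 14.9318° = 0.260609 rad
cos θ = 0.966233, sin θ = 0.257669 (intermediates below are computed at full precision and shown rounded to 5 d.p.)
v1: (-4.5,-1.5) → rotate → (-3.96154,-2.60886) → ×s → (-4.75565,-3.13182) → (-4.76,-3.13)
v2: (1.5,-3) → rotate → (2.22236,-2.51220) → ×s → (2.66784,-3.01578) → (2.67,-3.02)
v3: (2,1) → rotate → (1.67480,1.48157) → ×s → (2.01052,1.77856) → (2.01,1.78)
v4: (-1.5,5) → rotate → (-2.73770,4.44466) → ×s → (-3.28648,5.33561) → (-3.29,5.34)

Cross-section at z=2.25: (-4.76,-3.13) (2.67,-3.02) (2.01,1.78) (-3.29,5.34)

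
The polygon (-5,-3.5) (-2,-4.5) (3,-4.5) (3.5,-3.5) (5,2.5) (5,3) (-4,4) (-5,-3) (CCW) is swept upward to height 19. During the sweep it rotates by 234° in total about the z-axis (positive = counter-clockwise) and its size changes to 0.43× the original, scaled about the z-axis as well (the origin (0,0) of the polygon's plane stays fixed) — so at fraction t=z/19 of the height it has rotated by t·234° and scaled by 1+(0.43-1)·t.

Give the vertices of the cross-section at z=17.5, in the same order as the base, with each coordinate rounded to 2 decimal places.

t = z/height = 17.5/19 = 0.921053
s = 1 + (scale-1)·z/height = 1 + (0.43-1)·17.5/19 = 0.475000
θ = twist·z/height = 234°·17.5/19 = 215.5263° = 3.761644 rad
cos θ = -0.813849, sin θ = -0.581077 (intermediates below are computed at full precision and shown rounded to 5 d.p.)
v1: (-5,-3.5) → rotate → (2.03547,5.75385) → ×s → (0.96685,2.73308) → (0.97,2.73)
v2: (-2,-4.5) → rotate → (-0.98715,4.82447) → ×s → (-0.46890,2.29162) → (-0.47,2.29)
v3: (3,-4.5) → rotate → (-5.05639,1.91909) → ×s → (-2.40179,0.91157) → (-2.40,0.91)
v4: (3.5,-3.5) → rotate → (-4.88224,0.81470) → ×s → (-2.31906,0.38698) → (-2.32,0.39)
v5: (5,2.5) → rotate → (-2.61655,-4.94001) → ×s → (-1.24286,-2.34650) → (-1.24,-2.35)
v6: (5,3) → rotate → (-2.32601,-5.34693) → ×s → (-1.10486,-2.53979) → (-1.10,-2.54)
v7: (-4,4) → rotate → (5.57970,-0.93109) → ×s → (2.65036,-0.44227) → (2.65,-0.44)
v8: (-5,-3) → rotate → (2.32601,5.34693) → ×s → (1.10486,2.53979) → (1.10,2.54)

Cross-section at z=17.5: (0.97,2.73) (-0.47,2.29) (-2.40,0.91) (-2.32,0.39) (-1.24,-2.35) (-1.10,-2.54) (2.65,-0.44) (1.10,2.54)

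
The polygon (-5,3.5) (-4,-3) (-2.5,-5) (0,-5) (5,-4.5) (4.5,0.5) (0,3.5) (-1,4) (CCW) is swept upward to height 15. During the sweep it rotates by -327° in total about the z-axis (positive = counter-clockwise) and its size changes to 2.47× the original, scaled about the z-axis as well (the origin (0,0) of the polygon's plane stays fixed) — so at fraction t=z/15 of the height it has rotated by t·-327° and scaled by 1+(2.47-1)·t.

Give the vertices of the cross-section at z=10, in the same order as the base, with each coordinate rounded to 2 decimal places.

Cross-section at z=10: (3.53,-11.56) (9.90,-0.20) (10.00,4.75) (6.10,7.80) (-2.32,13.12) (-7.63,4.71) (-4.27,-5.46) (-3.32,-7.46)

t = z/height = 10/15 = 0.666667
s = 1 + (scale-1)·z/height = 1 + (2.47-1)·10/15 = 1.980000
θ = twist·z/height = -327°·10/15 = -218.0000° = -3.804818 rad
cos θ = -0.788011, sin θ = 0.615661 (intermediates below are computed at full precision and shown rounded to 5 d.p.)
v1: (-5,3.5) → rotate → (1.78524,-5.83635) → ×s → (3.53477,-11.55596) → (3.53,-11.56)
v2: (-4,-3) → rotate → (4.99903,-0.09861) → ×s → (9.89807,-0.19526) → (9.90,-0.20)
v3: (-2.5,-5) → rotate → (5.04833,2.40090) → ×s → (9.99570,4.75378) → (10.00,4.75)
v4: (0,-5) → rotate → (3.07831,3.94005) → ×s → (6.09505,7.80131) → (6.10,7.80)
v5: (5,-4.5) → rotate → (-1.16958,6.62436) → ×s → (-2.31576,13.11622) → (-2.32,13.12)
v6: (4.5,0.5) → rotate → (-3.85388,2.37647) → ×s → (-7.63068,4.70541) → (-7.63,4.71)
v7: (0,3.5) → rotate → (-2.15482,-2.75804) → ×s → (-4.26653,-5.46091) → (-4.27,-5.46)
v8: (-1,4) → rotate → (-1.67464,-3.76770) → ×s → (-3.31578,-7.46005) → (-3.32,-7.46)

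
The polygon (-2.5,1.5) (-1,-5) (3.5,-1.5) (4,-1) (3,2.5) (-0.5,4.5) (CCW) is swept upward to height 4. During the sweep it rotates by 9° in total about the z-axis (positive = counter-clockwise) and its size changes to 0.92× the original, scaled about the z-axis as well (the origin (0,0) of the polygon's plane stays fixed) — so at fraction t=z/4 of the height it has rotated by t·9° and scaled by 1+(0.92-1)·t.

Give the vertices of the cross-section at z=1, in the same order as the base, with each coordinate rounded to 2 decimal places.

t = z/height = 1/4 = 0.25
s = 1 + (scale-1)·z/height = 1 + (0.92-1)·1/4 = 0.980000
θ = twist·z/height = 9°·1/4 = 2.2500° = 0.039270 rad
cos θ = 0.999229, sin θ = 0.039260 (intermediates below are computed at full precision and shown rounded to 5 d.p.)
v1: (-2.5,1.5) → rotate → (-2.55696,1.40069) → ×s → (-2.50582,1.37268) → (-2.51,1.37)
v2: (-1,-5) → rotate → (-0.80293,-5.03540) → ×s → (-0.78687,-4.93470) → (-0.79,-4.93)
v3: (3.5,-1.5) → rotate → (3.55619,-1.36143) → ×s → (3.48507,-1.33421) → (3.49,-1.33)
v4: (4,-1) → rotate → (4.03618,-0.84219) → ×s → (3.95545,-0.82535) → (3.96,-0.83)
v5: (3,2.5) → rotate → (2.89954,2.61585) → ×s → (2.84155,2.56353) → (2.84,2.56)
v6: (-0.5,4.5) → rotate → (-0.67628,4.47690) → ×s → (-0.66276,4.38736) → (-0.66,4.39)

Cross-section at z=1: (-2.51,1.37) (-0.79,-4.93) (3.49,-1.33) (3.96,-0.83) (2.84,2.56) (-0.66,4.39)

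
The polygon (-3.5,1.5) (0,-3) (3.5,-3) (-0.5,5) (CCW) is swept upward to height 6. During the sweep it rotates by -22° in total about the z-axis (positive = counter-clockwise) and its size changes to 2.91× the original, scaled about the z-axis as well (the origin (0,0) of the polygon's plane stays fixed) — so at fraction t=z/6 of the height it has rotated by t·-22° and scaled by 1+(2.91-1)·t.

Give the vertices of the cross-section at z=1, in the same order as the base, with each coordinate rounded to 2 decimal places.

Cross-section at z=1: (-4.48,2.27) (-0.25,-3.95) (4.35,-4.24) (-0.24,6.62)

t = z/height = 1/6 = 0.166667
s = 1 + (scale-1)·z/height = 1 + (2.91-1)·1/6 = 1.318333
θ = twist·z/height = -22°·1/6 = -3.6667° = -0.063995 rad
cos θ = 0.997953, sin θ = -0.063952 (intermediates below are computed at full precision and shown rounded to 5 d.p.)
v1: (-3.5,1.5) → rotate → (-3.39691,1.72076) → ×s → (-4.47826,2.26854) → (-4.48,2.27)
v2: (0,-3) → rotate → (-0.19186,-2.99386) → ×s → (-0.25293,-3.94690) → (-0.25,-3.95)
v3: (3.5,-3) → rotate → (3.30098,-3.21769) → ×s → (4.35179,-4.24199) → (4.35,-4.24)
v4: (-0.5,5) → rotate → (-0.17922,5.02174) → ×s → (-0.23627,6.62033) → (-0.24,6.62)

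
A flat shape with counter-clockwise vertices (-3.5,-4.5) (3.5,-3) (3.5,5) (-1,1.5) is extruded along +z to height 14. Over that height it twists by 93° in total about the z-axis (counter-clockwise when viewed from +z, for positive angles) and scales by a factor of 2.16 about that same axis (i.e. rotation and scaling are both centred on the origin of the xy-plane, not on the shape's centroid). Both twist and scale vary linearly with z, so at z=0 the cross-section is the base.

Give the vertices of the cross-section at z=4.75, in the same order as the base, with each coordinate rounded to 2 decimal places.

Cross-section at z=4.75: (-0.87,-7.90) (6.34,-1.01) (0.51,8.49) (-2.28,1.05)

t = z/height = 4.75/14 = 0.339286
s = 1 + (scale-1)·z/height = 1 + (2.16-1)·4.75/14 = 1.393571
θ = twist·z/height = 93°·4.75/14 = 31.5536° = 0.550714 rad
cos θ = 0.852151, sin θ = 0.523296 (intermediates below are computed at full precision and shown rounded to 5 d.p.)
v1: (-3.5,-4.5) → rotate → (-0.62770,-5.66622) → ×s → (-0.87474,-7.89628) → (-0.87,-7.90)
v2: (3.5,-3) → rotate → (4.55242,-0.72492) → ×s → (6.34412,-1.01023) → (6.34,-1.01)
v3: (3.5,5) → rotate → (0.36605,6.09229) → ×s → (0.51012,8.49004) → (0.51,8.49)
v4: (-1,1.5) → rotate → (-1.63709,0.75493) → ×s → (-2.28141,1.05205) → (-2.28,1.05)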